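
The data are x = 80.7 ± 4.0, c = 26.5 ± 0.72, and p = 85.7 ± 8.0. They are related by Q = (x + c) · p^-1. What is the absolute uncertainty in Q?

0.126

Let u = x + c = 107. δu = √(δx² + δc²) = √(16.0 + 0.518) = 4.06, so δu/u = 0.0379.
Q is then a monomial in u, p:
δQ/Q = √((δu/u)² + (-1·δp/p)²) = √(0.00144 + 0.00871) = 0.101
Q = 1.25, so δQ = 0.101 × 1.25 = 0.126.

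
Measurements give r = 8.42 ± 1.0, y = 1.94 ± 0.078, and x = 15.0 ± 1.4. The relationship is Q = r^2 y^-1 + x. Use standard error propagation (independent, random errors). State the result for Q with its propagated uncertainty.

Let p = r^2·y^-1 = 36.5. δp/p = √((2·δr/r)² + (-1·δy/y)²) = √(0.0564 + 0.00162) = 0.241, so δp = 8.80.
Q = p + x: δQ = √(δp² + δx²) = √(77.5 + 1.96) = 8.91
Q = 51.5.

51.5 ± 8.91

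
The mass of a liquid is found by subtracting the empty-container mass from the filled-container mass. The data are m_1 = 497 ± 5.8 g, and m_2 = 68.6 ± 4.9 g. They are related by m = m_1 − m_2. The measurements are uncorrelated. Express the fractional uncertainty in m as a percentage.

1.77%

Sums and differences: (δm)² = Σ (cᵢ δxᵢ)².
  (δm_1)² = 33.6;  (δm_2)² = 24.0
δm = √(57.7) = 7.59 g
m = 428 g, so δm/m = 7.59/428 = 0.0177.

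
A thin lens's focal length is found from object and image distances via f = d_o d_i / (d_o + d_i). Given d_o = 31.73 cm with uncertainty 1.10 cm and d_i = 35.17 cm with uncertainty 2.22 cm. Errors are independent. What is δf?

0.585 cm

∂f/∂d_o = (d_i/(d_o+d_i))² = 0.276;  ∂f/∂d_i = (d_o/(d_o+d_i))² = 0.225
δf = √((∂f/∂d_o · δd_o)² + (∂f/∂d_i · δd_i)²) = √(0.0924 + 0.249) = 0.585 cm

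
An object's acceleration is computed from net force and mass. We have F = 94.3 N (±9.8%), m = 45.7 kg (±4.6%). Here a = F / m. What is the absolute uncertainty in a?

0.223 m/s^2

a is a product of powers, so relative uncertainties combine in quadrature:
  (1·δF/F)² = (1×0.0980)² = 0.00960;  (-1·δm/m)² = (-1×0.0460)² = 0.00212
δa/a = √(0.0117) = 0.108
a = 2.06 m/s^2, so δa = 0.108 × 2.06 = 0.223 m/s^2.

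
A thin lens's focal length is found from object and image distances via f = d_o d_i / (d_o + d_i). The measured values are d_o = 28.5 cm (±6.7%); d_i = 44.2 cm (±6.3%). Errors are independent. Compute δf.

∂f/∂d_o = (d_i/(d_o+d_i))² = 0.370;  ∂f/∂d_i = (d_o/(d_o+d_i))² = 0.154
δf = √((∂f/∂d_o · δd_o)² + (∂f/∂d_i · δd_i)²) = √(0.498 + 0.183) = 0.825 cm

0.825 cm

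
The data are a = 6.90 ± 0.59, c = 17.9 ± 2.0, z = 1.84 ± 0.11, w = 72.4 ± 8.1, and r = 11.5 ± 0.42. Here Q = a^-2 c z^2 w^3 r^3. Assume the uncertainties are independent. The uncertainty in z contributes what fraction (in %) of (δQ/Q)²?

(δQ/Q)² = (-2·δa/a)² + (1·δc/c)² + (2·δz/z)² + (3·δw/w)² + (3·δr/r)²
  a term: (-2×0.0855)² = 0.0292
  c term: (1×0.112)² = 0.0125
  z term: (2×0.0598)² = 0.0143
  w term: (3×0.112)² = 0.113
  r term: (3×0.0365)² = 0.0120
Total = 0.181. Share from z = 0.0143/0.181 = 0.0791.

7.91%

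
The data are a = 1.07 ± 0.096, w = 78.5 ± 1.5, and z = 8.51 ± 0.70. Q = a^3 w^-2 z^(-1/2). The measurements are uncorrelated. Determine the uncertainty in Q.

1.87e-05

Products/powers → add relative errors in quadrature, weighted by exponent:
  (3·δa/a)² = (3×0.0897)² = 0.0724;  (-2·δw/w)² = (-2×0.0191)² = 0.00146;  (−½·δz/z)² = (-0.5×0.0823)² = 0.00169
δQ/Q = √(0.0756) = 0.275
Q = 6.81e-05, so δQ = 0.275 × 6.81e-05 = 1.87e-05.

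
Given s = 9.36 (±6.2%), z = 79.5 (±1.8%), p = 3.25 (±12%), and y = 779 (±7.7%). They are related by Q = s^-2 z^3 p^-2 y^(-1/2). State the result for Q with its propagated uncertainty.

19.5 ± 5.41

For a monomial Q ∝ s^-2, z^3, p^-2, y^(-1/2), fractional errors add in quadrature:
  (-2·δs/s)² = (-2×0.0620)² = 0.0154;  (3·δz/z)² = (3×0.0180)² = 0.00292;  (-2·δp/p)² = (-2×0.120)² = 0.0576;  (−½·δy/y)² = (-0.5×0.0770)² = 0.00148
δQ/Q = √(0.0774) = 0.278
Q = 19.5, so δQ = 0.278 × 19.5 = 5.41.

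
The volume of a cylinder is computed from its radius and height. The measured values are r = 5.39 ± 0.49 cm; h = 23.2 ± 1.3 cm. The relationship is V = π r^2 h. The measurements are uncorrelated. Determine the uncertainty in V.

Each factor contributes (exponent × relative error)² to (δV/V)²:
  (2·δr/r)² = (2×0.0909)² = 0.0331;  (1·δh/h)² = (1×0.0560)² = 0.00314
δV/V = √(0.0362) = 0.190
V = 2120 cm^3, so δV = 0.190 × 2120 = 403 cm^3.

403 cm^3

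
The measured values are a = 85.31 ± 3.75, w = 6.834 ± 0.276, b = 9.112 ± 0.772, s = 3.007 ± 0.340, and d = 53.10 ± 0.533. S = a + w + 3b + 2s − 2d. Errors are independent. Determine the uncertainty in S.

For a sum/difference, combine absolute errors in quadrature:
  (δa)² = 14.1;  (δw)² = 0.0762;  (3·δb)² = 5.36;  (2·δs)² = 0.462;  (2·δd)² = 1.14
δS = √(21.1) = 4.59

4.59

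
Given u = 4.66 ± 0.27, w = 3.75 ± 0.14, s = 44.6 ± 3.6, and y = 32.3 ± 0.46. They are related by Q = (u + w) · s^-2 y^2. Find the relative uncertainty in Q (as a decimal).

0.168

Let h = u + w = 8.41. δh = √(δu² + δw²) = √(0.0729 + 0.0196) = 0.304, so δh/h = 0.0362.
Q is then a monomial in h, s, y:
δQ/Q = √((δh/h)² + (-2·δs/s)² + (2·δy/y)²) = √(0.00131 + 0.0261 + 0.000811) = 0.168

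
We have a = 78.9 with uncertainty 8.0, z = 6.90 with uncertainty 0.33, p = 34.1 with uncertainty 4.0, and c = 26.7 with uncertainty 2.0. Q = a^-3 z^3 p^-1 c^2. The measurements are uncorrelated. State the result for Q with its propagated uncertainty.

0.0140 ± 0.00540

Each factor contributes (exponent × relative error)² to (δQ/Q)²:
  (-3·δa/a)² = (-3×0.101)² = 0.0925;  (3·δz/z)² = (3×0.0478)² = 0.0206;  (-1·δp/p)² = (-1×0.117)² = 0.0138;  (2·δc/c)² = (2×0.0749)² = 0.0224
δQ/Q = √(0.149) = 0.386
Q = 0.0140, so δQ = 0.386 × 0.0140 = 0.00540.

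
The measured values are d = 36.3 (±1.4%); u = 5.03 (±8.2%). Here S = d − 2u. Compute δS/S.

Absolute uncertainties add in quadrature for a linear combination:
  (δd)² = 0.258;  (2·δu)² = 0.680
δS = √(0.939) = 0.969
S = 26.2, so δS/S = 0.969/26.2 = 0.0369.

0.0369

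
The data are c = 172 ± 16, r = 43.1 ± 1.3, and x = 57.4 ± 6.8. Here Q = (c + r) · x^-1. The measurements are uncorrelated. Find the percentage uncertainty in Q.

14.0%

Let u = c + r = 215. δu = √(δc² + δr²) = √(256 + 1.69) = 16.1, so δu/u = 0.0746.
Q is then a monomial in u, x:
δQ/Q = √((δu/u)² + (-1·δx/x)²) = √(0.00557 + 0.0140) = 0.140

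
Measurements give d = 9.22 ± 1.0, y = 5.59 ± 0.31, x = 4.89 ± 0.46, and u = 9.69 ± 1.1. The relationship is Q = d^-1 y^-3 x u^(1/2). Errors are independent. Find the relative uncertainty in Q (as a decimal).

Products/powers → add relative errors in quadrature, weighted by exponent:
  (-1·δd/d)² = (-1×0.108)² = 0.0118;  (-3·δy/y)² = (-3×0.0555)² = 0.0277;  (1·δx/x)² = (1×0.0941)² = 0.00885;  (½·δu/u)² = (0.5×0.114)² = 0.00322
δQ/Q = √(0.0515) = 0.227

0.227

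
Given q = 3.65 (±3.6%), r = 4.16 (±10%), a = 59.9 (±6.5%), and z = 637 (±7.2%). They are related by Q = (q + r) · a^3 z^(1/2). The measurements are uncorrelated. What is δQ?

Let u = q + r = 7.81. δu = √(δq² + δr²) = √(0.0173 + 0.173) = 0.436, so δu/u = 0.0559.
Q is then a monomial in u, a, z:
δQ/Q = √((δu/u)² + (3·δa/a)² + (½·δz/z)²) = √(0.00312 + 0.0380 + 0.00130) = 0.206
Q = 4.24e+07, so δQ = 0.206 × 4.24e+07 = 8.73e+06.

8.73e+06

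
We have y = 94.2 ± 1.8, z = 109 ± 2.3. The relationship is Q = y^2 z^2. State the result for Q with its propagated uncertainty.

Since Q is a product/quotient, work with relative uncertainties:
  (2·δy/y)² = (2×0.0191)² = 0.00146;  (2·δz/z)² = (2×0.0211)² = 0.00178
δQ/Q = √(0.00324) = 0.0569
Q = 1.05e+08, so δQ = 0.0569 × 1.05e+08 = 6e+06.

(1.05 ± 0.0600) × 10^8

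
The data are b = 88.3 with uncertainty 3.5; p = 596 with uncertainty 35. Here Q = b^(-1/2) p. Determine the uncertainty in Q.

Products/powers → add relative errors in quadrature, weighted by exponent:
  (−½·δb/b)² = (-0.5×0.0396)² = 0.000393;  (1·δp/p)² = (1×0.0587)² = 0.00345
δQ/Q = √(0.00384) = 0.0620
Q = 63.4, so δQ = 0.0620 × 63.4 = 3.93.

3.93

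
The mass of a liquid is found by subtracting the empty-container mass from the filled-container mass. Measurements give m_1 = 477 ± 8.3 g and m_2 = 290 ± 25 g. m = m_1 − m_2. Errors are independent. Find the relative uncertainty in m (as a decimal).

0.141

Absolute uncertainties add in quadrature for a linear combination:
  (δm_1)² = 68.9;  (δm_2)² = 625
δm = √(694) = 26.3 g
m = 187 g, so δm/m = 26.3/187 = 0.141.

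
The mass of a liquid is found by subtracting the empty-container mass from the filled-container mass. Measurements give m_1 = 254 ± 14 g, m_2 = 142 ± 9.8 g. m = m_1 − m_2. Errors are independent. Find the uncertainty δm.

17.1 g

For a sum/difference, combine absolute errors in quadrature:
  (δm_1)² = 196;  (δm_2)² = 96.0
δm = √(292) = 17.1 g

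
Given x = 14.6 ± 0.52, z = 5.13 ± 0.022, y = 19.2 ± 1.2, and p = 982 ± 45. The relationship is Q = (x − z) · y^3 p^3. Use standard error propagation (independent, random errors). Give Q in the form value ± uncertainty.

Let u = x − z = 9.47. δu = √(δx² + δz²) = √(0.270 + 0.000484) = 0.520, so δu/u = 0.0550.
Q is then a monomial in u, y, p:
δQ/Q = √((δu/u)² + (3·δy/y)² + (3·δp/p)²) = √(0.00302 + 0.0352 + 0.0189) = 0.239
Q = 6.35e+13, so δQ = 0.239 × 6.35e+13 = 1.52e+13.

(6.35 ± 1.52) × 10^13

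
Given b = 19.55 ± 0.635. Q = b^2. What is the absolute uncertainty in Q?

24.8

Q ∝ b^2, so δQ/Q = |2| · δb/b = 2 × 0.0325 = 0.0650.
Q = 382.2, so δQ = 0.0650 × 382.2 = 24.8.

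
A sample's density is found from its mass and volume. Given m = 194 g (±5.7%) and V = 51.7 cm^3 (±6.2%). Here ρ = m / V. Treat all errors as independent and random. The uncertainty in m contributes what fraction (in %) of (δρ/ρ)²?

45.8%

(δρ/ρ)² = (1·δm/m)² + (-1·δV/V)²
  m term: (1×0.0570)² = 0.00325
  V term: (-1×0.0620)² = 0.00384
Total = 0.00709. Share from m = 0.00325/0.00709 = 0.458.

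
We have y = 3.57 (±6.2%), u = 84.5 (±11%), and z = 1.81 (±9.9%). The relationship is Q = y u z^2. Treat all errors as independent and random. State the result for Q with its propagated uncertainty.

For a monomial Q ∝ y, u, z^2, fractional errors add in quadrature:
  (1·δy/y)² = (1×0.0620)² = 0.00384;  (1·δu/u)² = (1×0.110)² = 0.0121;  (2·δz/z)² = (2×0.0990)² = 0.0392
δQ/Q = √(0.0551) = 0.235
Q = 988, so δQ = 0.235 × 988 = 232.

988 ± 232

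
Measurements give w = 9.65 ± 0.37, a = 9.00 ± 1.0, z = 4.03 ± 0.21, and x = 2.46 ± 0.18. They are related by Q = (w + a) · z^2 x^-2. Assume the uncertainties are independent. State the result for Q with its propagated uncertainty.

Let u = w + a = 18.6. δu = √(δw² + δa²) = √(0.137 + 1.00) = 1.07, so δu/u = 0.0572.
Q is then a monomial in u, z, x:
δQ/Q = √((δu/u)² + (2·δz/z)² + (-2·δx/x)²) = √(0.00327 + 0.0109 + 0.0214) = 0.189
Q = 50.1, so δQ = 0.189 × 50.1 = 9.44.

50.1 ± 9.44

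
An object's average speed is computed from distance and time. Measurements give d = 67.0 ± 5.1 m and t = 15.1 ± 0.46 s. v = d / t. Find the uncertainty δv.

Products/powers → add relative errors in quadrature, weighted by exponent:
  (1·δd/d)² = (1×0.0761)² = 0.00579;  (-1·δt/t)² = (-1×0.0305)² = 0.000928
δv/v = √(0.00672) = 0.0820
v = 4.44 m/s, so δv = 0.0820 × 4.44 = 0.364 m/s.

0.364 m/s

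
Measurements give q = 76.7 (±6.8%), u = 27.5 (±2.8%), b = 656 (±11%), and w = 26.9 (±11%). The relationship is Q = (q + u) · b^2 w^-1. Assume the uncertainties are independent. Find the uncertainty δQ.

Let h = q + u = 104. δh = √(δq² + δu²) = √(27.2 + 0.593) = 5.27, so δh/h = 0.0506.
Q is then a monomial in h, b, w:
δQ/Q = √((δh/h)² + (2·δb/b)² + (-1·δw/w)²) = √(0.00256 + 0.0484 + 0.0121) = 0.251
Q = 1.67e+06, so δQ = 0.251 × 1.67e+06 = 4.19e+05.

4.19e+05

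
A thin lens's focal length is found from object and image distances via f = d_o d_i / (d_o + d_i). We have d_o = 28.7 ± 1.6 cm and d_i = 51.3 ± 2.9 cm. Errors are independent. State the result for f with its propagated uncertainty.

∂f/∂d_o = (d_i/(d_o+d_i))² = 0.411;  ∂f/∂d_i = (d_o/(d_o+d_i))² = 0.129
δf = √((∂f/∂d_o · δd_o)² + (∂f/∂d_i · δd_i)²) = √(0.433 + 0.139) = 0.756 cm
f = 18.4 cm.

18.4 ± 0.756 cm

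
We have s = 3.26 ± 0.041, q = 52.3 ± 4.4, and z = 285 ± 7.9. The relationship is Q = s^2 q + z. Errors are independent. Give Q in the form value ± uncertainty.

Let p = s^2·q = 556. δp/p = √((2·δs/s)² + (1·δq/q)²) = √(0.000633 + 0.00708) = 0.0878, so δp = 48.8.
Q = p + z: δQ = √(δp² + δz²) = √(2380 + 62.4) = 49.4
Q = 841.

841 ± 49.4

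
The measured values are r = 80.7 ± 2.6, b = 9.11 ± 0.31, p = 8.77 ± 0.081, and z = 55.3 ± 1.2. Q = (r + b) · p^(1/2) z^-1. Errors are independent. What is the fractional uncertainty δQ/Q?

0.0366

Let u = r + b = 89.8. δu = √(δr² + δb²) = √(6.76 + 0.0961) = 2.62, so δu/u = 0.0292.
Q is then a monomial in u, p, z:
δQ/Q = √((δu/u)² + (½·δp/p)² + (-1·δz/z)²) = √(0.000850 + 2.13e-05 + 0.000471) = 0.0366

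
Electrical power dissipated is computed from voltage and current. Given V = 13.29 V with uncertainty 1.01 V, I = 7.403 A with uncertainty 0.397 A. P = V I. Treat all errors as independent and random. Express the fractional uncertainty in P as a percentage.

9.30%

Products/powers → add relative errors in quadrature, weighted by exponent:
  (1·δV/V)² = (1×0.0760)² = 0.00578;  (1·δI/I)² = (1×0.0536)² = 0.00288
δP/P = √(0.00865) = 0.0930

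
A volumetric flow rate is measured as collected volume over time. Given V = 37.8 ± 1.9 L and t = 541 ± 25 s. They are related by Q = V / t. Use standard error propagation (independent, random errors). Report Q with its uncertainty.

Products/powers → add relative errors in quadrature, weighted by exponent:
  (1·δV/V)² = (1×0.0503)² = 0.00253;  (-1·δt/t)² = (-1×0.0462)² = 0.00214
δQ/Q = √(0.00466) = 0.0683
Q = 0.0699 L/s, so δQ = 0.0683 × 0.0699 = 0.00477 L/s.

0.0699 ± 0.00477 L/s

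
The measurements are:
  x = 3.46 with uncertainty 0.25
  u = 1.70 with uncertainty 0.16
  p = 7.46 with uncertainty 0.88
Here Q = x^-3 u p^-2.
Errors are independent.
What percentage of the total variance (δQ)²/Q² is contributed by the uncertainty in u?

(δQ/Q)² = (-3·δx/x)² + (1·δu/u)² + (-2·δp/p)²
  x term: (-3×0.0723)² = 0.0470
  u term: (1×0.0941)² = 0.00886
  p term: (-2×0.118)² = 0.0557
Total = 0.112. Share from u = 0.00886/0.112 = 0.0794.

7.94%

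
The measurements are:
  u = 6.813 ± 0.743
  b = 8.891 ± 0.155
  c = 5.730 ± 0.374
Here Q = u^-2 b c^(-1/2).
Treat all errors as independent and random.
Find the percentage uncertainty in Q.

22.1%

Q is a product of powers, so relative uncertainties combine in quadrature:
  (-2·δu/u)² = (-2×0.109)² = 0.0476;  (1·δb/b)² = (1×0.0174)² = 0.000304;  (−½·δc/c)² = (-0.5×0.0653)² = 0.00107
δQ/Q = √(0.0489) = 0.221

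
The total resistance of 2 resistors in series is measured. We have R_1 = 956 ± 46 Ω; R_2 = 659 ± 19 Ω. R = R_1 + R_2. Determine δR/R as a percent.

3.08%

Each term contributes (cᵢ δxᵢ)² to (δR)²:
  (δR_1)² = 2120;  (δR_2)² = 361
δR = √(2480) = 49.8 Ω
R = 1620 Ω, so δR/R = 49.8/1620 = 0.0308.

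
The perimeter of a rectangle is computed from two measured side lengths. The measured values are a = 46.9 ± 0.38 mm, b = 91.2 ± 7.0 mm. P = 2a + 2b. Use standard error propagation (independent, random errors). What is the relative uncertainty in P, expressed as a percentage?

For a sum/difference, combine absolute errors in quadrature:
  (2·δa)² = 0.578;  (2·δb)² = 196
δP = √(197) = 14.0 mm
P = 276 mm, so δP/P = 14.0/276 = 0.0508.

5.08%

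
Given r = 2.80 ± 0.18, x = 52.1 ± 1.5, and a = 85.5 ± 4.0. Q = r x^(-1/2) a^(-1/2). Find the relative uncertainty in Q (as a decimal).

Products/powers → add relative errors in quadrature, weighted by exponent:
  (1·δr/r)² = (1×0.0643)² = 0.00413;  (−½·δx/x)² = (-0.5×0.0288)² = 0.000207;  (−½·δa/a)² = (-0.5×0.0468)² = 0.000547
δQ/Q = √(0.00489) = 0.0699

0.0699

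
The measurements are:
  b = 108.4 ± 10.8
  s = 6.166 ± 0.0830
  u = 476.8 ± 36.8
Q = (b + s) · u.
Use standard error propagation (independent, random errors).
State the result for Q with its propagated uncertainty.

Let w = b + s = 114.6. δw = √(δb² + δs²) = √(117 + 0.00689) = 10.8, so δw/w = 0.0943.
Q is then a monomial in w, u:
δQ/Q = √((δw/w)² + (1·δu/u)²) = √(0.00889 + 0.00596) = 0.122
Q = 54630, so δQ = 0.122 × 54630 = 6660.

54630 ± 6660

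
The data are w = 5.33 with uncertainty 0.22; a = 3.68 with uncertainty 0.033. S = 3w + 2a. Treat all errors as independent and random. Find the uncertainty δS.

0.663

Sums and differences: (δS)² = Σ (cᵢ δxᵢ)².
  (3·δw)² = 0.436;  (2·δa)² = 0.00436
δS = √(0.440) = 0.663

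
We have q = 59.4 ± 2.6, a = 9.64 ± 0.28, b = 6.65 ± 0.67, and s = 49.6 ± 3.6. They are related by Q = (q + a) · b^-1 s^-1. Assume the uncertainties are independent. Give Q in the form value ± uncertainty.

Let u = q + a = 69.0. δu = √(δq² + δa²) = √(6.76 + 0.0784) = 2.62, so δu/u = 0.0379.
Q is then a monomial in u, b, s:
δQ/Q = √((δu/u)² + (-1·δb/b)² + (-1·δs/s)²) = √(0.00143 + 0.0102 + 0.00527) = 0.130
Q = 0.209, so δQ = 0.130 × 0.209 = 0.0272.

0.209 ± 0.0272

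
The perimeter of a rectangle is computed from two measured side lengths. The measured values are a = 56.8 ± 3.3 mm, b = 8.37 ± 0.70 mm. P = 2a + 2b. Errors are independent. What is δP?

For a sum/difference, combine absolute errors in quadrature:
  (2·δa)² = 43.6;  (2·δb)² = 1.96
δP = √(45.5) = 6.75 mm

6.75 mm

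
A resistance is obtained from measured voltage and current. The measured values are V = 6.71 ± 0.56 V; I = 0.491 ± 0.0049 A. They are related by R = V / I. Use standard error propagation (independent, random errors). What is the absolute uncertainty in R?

Products/powers → add relative errors in quadrature, weighted by exponent:
  (1·δV/V)² = (1×0.0835)² = 0.00697;  (-1·δI/I)² = (-1×0.00998)² = 9.96e-05
δR/R = √(0.00706) = 0.0841
R = 13.7 Ω, so δR = 0.0841 × 13.7 = 1.15 Ω.

1.15 Ω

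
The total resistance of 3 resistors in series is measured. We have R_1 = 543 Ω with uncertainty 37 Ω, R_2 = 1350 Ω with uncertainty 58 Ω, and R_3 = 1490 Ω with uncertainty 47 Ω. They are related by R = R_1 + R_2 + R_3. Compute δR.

83.3 Ω

For a sum/difference, combine absolute errors in quadrature:
  (δR_1)² = 1370;  (δR_2)² = 3360;  (δR_3)² = 2210
δR = √(6940) = 83.3 Ω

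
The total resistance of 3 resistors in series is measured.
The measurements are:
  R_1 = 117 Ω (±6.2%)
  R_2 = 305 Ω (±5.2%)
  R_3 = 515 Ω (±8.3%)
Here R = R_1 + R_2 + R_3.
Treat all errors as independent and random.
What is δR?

R is a linear combination, so absolute uncertainties add in quadrature:
  (δR_1)² = 52.6;  (δR_2)² = 252;  (δR_3)² = 1830
δR = √(2130) = 46.2 Ω

46.2 Ω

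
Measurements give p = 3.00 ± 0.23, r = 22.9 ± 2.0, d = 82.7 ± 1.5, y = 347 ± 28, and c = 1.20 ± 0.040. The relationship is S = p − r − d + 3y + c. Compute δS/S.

Sums and differences: (δS)² = Σ (cᵢ δxᵢ)².
  (δp)² = 0.0529;  (δr)² = 4.00;  (δd)² = 2.25;  (3·δy)² = 7060;  (δc)² = 0.00160
δS = √(7060) = 84.0
S = 940, so δS/S = 84.0/940 = 0.0894.

0.0894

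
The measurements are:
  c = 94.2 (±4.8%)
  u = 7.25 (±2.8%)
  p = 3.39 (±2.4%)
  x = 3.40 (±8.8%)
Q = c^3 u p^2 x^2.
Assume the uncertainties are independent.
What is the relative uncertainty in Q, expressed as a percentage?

Since Q is a product/quotient, work with relative uncertainties:
  (3·δc/c)² = (3×0.0480)² = 0.0207;  (1·δu/u)² = (1×0.0280)² = 0.000784;  (2·δp/p)² = (2×0.0240)² = 0.00230;  (2·δx/x)² = (2×0.0880)² = 0.0310
δQ/Q = √(0.0548) = 0.234

23.4%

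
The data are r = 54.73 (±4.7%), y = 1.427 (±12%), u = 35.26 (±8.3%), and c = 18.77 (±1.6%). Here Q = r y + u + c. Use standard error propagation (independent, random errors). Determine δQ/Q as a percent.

Let p = r·y = 78.10. δp/p = √((1·δr/r)² + (1·δy/y)²) = √(0.00221 + 0.0144) = 0.129, so δp = 10.1.
Q = p + u + c: δQ = √(δp² + δu² + δc²) = √(101 + 8.56 + 0.0902) = 10.5
Q = 132.1, so δQ/Q = 10.5/132.1 = 0.0794.

7.94%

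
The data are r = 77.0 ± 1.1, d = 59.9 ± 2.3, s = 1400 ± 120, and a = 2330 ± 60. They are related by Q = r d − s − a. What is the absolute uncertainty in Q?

232

Let p = r·d = 4610. δp/p = √((1·δr/r)² + (1·δd/d)²) = √(0.000204 + 0.00147) = 0.0410, so δp = 189.
Q = p − s − a: δQ = √(δp² + δs² + δa²) = √(35700 + 14400 + 3600) = 232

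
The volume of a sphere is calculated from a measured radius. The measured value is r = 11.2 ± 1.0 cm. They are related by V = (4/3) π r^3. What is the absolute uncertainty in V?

1580 cm^3

Relative error in a monomial: (δV/V)² = Σ (nᵢ · δxᵢ/xᵢ)².
  (3·δr/r)² = (3×0.0893)² = 0.0717
δV/V = √(0.0717) = 0.268
V = 5880 cm^3, so δV = 0.268 × 5880 = 1580 cm^3.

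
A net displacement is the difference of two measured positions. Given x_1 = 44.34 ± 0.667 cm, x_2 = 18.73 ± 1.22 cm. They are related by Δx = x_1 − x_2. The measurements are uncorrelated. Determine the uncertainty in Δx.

For a sum/difference, combine absolute errors in quadrature:
  (δx_1)² = 0.445;  (δx_2)² = 1.49
δΔx = √(1.93) = 1.39 cm

1.39 cm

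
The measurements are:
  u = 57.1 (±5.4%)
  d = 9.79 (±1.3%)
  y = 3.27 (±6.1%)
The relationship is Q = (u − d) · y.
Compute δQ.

13.8

Let w = u − d = 47.3. δw = √(δu² + δd²) = √(9.51 + 0.0162) = 3.09, so δw/w = 0.0652.
Q is then a monomial in w, y:
δQ/Q = √((δw/w)² + (1·δy/y)²) = √(0.00425 + 0.00372) = 0.0893
Q = 155, so δQ = 0.0893 × 155 = 13.8.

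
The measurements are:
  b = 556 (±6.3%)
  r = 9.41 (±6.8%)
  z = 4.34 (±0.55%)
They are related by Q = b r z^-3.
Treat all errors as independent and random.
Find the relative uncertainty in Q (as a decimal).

0.0942

Q is a product of powers, so relative uncertainties combine in quadrature:
  (1·δb/b)² = (1×0.0630)² = 0.00397;  (1·δr/r)² = (1×0.0680)² = 0.00462;  (-3·δz/z)² = (-3×0.00550)² = 0.000272
δQ/Q = √(0.00887) = 0.0942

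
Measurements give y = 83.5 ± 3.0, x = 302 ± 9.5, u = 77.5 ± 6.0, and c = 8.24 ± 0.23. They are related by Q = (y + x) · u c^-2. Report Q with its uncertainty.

440 ± 43.5

Let w = y + x = 386. δw = √(δy² + δx²) = √(9.00 + 90.2) = 9.96, so δw/w = 0.0258.
Q is then a monomial in w, u, c:
δQ/Q = √((δw/w)² + (1·δu/u)² + (-2·δc/c)²) = √(0.000668 + 0.00599 + 0.00312) = 0.0989
Q = 440, so δQ = 0.0989 × 440 = 43.5.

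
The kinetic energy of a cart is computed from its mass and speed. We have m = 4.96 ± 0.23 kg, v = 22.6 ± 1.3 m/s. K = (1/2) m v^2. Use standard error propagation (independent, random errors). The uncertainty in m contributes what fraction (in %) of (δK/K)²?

14.0%

(δK/K)² = (1·δm/m)² + (2·δv/v)²
  m term: (1×0.0464)² = 0.00215
  v term: (2×0.0575)² = 0.0132
Total = 0.0154. Share from m = 0.00215/0.0154 = 0.140.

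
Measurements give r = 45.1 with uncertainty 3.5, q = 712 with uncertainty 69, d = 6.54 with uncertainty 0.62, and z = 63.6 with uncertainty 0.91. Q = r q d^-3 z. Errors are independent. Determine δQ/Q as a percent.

31.1%

Each factor contributes (exponent × relative error)² to (δQ/Q)²:
  (1·δr/r)² = (1×0.0776)² = 0.00602;  (1·δq/q)² = (1×0.0969)² = 0.00939;  (-3·δd/d)² = (-3×0.0948)² = 0.0809;  (1·δz/z)² = (1×0.0143)² = 0.000205
δQ/Q = √(0.0965) = 0.311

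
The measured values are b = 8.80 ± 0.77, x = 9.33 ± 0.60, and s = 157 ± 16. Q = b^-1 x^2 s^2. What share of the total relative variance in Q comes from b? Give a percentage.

(δQ/Q)² = (-1·δb/b)² + (2·δx/x)² + (2·δs/s)²
  b term: (-1×0.0875)² = 0.00766
  x term: (2×0.0643)² = 0.0165
  s term: (2×0.102)² = 0.0415
Total = 0.0657. Share from b = 0.00766/0.0657 = 0.116.

11.6%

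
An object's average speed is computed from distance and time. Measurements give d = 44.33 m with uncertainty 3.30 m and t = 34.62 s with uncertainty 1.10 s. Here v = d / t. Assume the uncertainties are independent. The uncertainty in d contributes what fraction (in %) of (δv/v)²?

84.6%

(δv/v)² = (1·δd/d)² + (-1·δt/t)²
  d term: (1×0.0744)² = 0.00554
  t term: (-1×0.0318)² = 0.00101
Total = 0.00655. Share from d = 0.00554/0.00655 = 0.846.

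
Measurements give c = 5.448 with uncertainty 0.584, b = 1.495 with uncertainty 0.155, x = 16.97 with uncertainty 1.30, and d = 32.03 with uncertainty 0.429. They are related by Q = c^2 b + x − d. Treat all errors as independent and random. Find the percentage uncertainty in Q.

Let p = c^2·b = 44.37. δp/p = √((2·δc/c)² + (1·δb/b)²) = √(0.0460 + 0.0107) = 0.238, so δp = 10.6.
Q = p + x − d: δQ = √(δp² + δx² + δd²) = √(112 + 1.69 + 0.184) = 10.7
Q = 29.31, so δQ/Q = 10.7/29.31 = 0.364.

36.4%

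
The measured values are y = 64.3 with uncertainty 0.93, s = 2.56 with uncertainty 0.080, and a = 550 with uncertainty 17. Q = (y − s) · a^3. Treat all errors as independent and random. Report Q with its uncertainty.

(1.03 ± 0.0965) × 10^10

Let u = y − s = 61.7. δu = √(δy² + δs²) = √(0.865 + 0.00640) = 0.933, so δu/u = 0.0151.
Q is then a monomial in u, a:
δQ/Q = √((δu/u)² + (3·δa/a)²) = √(0.000229 + 0.00860) = 0.0940
Q = 1.03e+10, so δQ = 0.0940 × 1.03e+10 = 9.65e+08.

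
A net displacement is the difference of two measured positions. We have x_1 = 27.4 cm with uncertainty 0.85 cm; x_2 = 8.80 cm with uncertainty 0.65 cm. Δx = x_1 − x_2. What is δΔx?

For a sum/difference, combine absolute errors in quadrature:
  (δx_1)² = 0.722;  (δx_2)² = 0.423
δΔx = √(1.15) = 1.07 cm

1.07 cm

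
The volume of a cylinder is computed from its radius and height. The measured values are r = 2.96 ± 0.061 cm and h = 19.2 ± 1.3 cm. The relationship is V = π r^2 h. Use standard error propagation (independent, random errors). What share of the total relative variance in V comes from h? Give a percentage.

73.0%

(δV/V)² = (2·δr/r)² + (1·δh/h)²
  r term: (2×0.0206)² = 0.00170
  h term: (1×0.0677)² = 0.00458
Total = 0.00628. Share from h = 0.00458/0.00628 = 0.730.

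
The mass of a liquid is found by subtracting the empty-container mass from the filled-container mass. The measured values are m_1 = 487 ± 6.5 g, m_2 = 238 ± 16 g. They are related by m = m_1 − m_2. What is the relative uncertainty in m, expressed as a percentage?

6.94%

Sums and differences: (δm)² = Σ (cᵢ δxᵢ)².
  (δm_1)² = 42.2;  (δm_2)² = 256
δm = √(298) = 17.3 g
m = 249 g, so δm/m = 17.3/249 = 0.0694.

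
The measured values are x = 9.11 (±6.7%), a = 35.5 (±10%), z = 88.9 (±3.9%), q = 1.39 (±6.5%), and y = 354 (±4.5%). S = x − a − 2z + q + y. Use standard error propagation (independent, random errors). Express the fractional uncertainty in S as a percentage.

For a sum/difference, combine absolute errors in quadrature:
  (δx)² = 0.373;  (δa)² = 12.6;  (2·δz)² = 48.1;  (δq)² = 0.00816;  (δy)² = 254
δS = √(315) = 17.7
S = 151, so δS/S = 17.7/151 = 0.117.

11.7%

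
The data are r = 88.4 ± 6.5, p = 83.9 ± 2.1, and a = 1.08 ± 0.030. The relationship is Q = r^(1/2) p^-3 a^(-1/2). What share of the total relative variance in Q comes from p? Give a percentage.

78.5%

(δQ/Q)² = (½·δr/r)² + (-3·δp/p)² + (−½·δa/a)²
  r term: (0.5×0.0735)² = 0.00135
  p term: (-3×0.0250)² = 0.00564
  a term: (-0.5×0.0278)² = 0.000193
Total = 0.00718. Share from p = 0.00564/0.00718 = 0.785.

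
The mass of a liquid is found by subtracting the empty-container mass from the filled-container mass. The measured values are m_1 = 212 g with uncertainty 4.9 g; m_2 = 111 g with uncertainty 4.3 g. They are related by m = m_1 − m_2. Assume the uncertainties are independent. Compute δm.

Absolute uncertainties add in quadrature for a linear combination:
  (δm_1)² = 24.0;  (δm_2)² = 18.5
δm = √(42.5) = 6.52 g

6.52 g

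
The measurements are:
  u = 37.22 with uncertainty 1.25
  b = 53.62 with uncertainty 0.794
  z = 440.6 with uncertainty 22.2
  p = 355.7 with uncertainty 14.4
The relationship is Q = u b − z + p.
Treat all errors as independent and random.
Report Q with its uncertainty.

1911 ± 77.9

Let w = u·b = 1996. δw/w = √((1·δu/u)² + (1·δb/b)²) = √(0.00113 + 0.000219) = 0.0367, so δw = 73.3.
Q = w − z + p: δQ = √(δw² + δz² + δp²) = √(5370 + 493 + 207) = 77.9
Q = 1911.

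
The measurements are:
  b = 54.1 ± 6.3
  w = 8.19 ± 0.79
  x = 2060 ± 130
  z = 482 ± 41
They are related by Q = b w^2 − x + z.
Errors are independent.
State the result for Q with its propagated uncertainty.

Let p = b·w^2 = 3630. δp/p = √((1·δb/b)² + (2·δw/w)²) = √(0.0136 + 0.0372) = 0.225, so δp = 818.
Q = p − x + z: δQ = √(δp² + δx² + δz²) = √(6.69e+05 + 16900 + 1680) = 829
Q = 2050.

2050 ± 829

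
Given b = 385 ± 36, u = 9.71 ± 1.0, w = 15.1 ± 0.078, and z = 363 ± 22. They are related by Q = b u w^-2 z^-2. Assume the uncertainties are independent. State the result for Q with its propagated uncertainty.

(1.24 ± 0.230) × 10^-4

Each factor contributes (exponent × relative error)² to (δQ/Q)²:
  (1·δb/b)² = (1×0.0935)² = 0.00874;  (1·δu/u)² = (1×0.103)² = 0.0106;  (-2·δw/w)² = (-2×0.00517)² = 0.000107;  (-2·δz/z)² = (-2×0.0606)² = 0.0147
δQ/Q = √(0.0341) = 0.185
Q = 0.000124, so δQ = 0.185 × 0.000124 = 2.3e-05.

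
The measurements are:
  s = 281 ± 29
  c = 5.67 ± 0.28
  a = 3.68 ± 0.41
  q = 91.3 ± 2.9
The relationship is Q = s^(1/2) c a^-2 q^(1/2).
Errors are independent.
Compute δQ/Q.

0.235

For a monomial Q ∝ s^(1/2), c, a^-2, q^(1/2), fractional errors add in quadrature:
  (½·δs/s)² = (0.5×0.103)² = 0.00266;  (1·δc/c)² = (1×0.0494)² = 0.00244;  (-2·δa/a)² = (-2×0.111)² = 0.0497;  (½·δq/q)² = (0.5×0.0318)² = 0.000252
δQ/Q = √(0.0550) = 0.235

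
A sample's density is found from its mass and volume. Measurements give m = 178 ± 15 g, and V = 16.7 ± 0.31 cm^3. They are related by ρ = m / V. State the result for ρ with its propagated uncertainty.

10.7 ± 0.920 g/cm^3

For a monomial ρ ∝ m, V^-1, fractional errors add in quadrature:
  (1·δm/m)² = (1×0.0843)² = 0.00710;  (-1·δV/V)² = (-1×0.0186)² = 0.000345
δρ/ρ = √(0.00745) = 0.0863
ρ = 10.7 g/cm^3, so δρ = 0.0863 × 10.7 = 0.920 g/cm^3.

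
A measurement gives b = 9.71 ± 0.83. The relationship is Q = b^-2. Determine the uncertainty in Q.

0.00181

Q is a product of powers, so relative uncertainties combine in quadrature:
  (-2·δb/b)² = (-2×0.0855)² = 0.0292
δQ/Q = √(0.0292) = 0.171
Q = 0.0106, so δQ = 0.171 × 0.0106 = 0.00181.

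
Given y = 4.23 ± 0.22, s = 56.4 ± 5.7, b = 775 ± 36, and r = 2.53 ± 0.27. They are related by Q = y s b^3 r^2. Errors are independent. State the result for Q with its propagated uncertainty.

Q is a product of powers, so relative uncertainties combine in quadrature:
  (1·δy/y)² = (1×0.0520)² = 0.00270;  (1·δs/s)² = (1×0.101)² = 0.0102;  (3·δb/b)² = (3×0.0465)² = 0.0194;  (2·δr/r)² = (2×0.107)² = 0.0456
δQ/Q = √(0.0779) = 0.279
Q = 7.11e+11, so δQ = 0.279 × 7.11e+11 = 1.98e+11.

(7.11 ± 1.98) × 10^11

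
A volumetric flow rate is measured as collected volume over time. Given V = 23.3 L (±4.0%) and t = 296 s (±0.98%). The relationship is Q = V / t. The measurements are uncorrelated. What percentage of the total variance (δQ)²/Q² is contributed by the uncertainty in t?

5.66%

(δQ/Q)² = (1·δV/V)² + (-1·δt/t)²
  V term: (1×0.0400)² = 0.00160
  t term: (-1×0.00980)² = 9.6e-05
Total = 0.00170. Share from t = 9.6e-05/0.00170 = 0.0566.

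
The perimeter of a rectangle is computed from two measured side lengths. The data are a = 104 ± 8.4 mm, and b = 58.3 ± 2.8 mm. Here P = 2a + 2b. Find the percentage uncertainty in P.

5.46%

P is a linear combination, so absolute uncertainties add in quadrature:
  (2·δa)² = 282;  (2·δb)² = 31.4
δP = √(314) = 17.7 mm
P = 325 mm, so δP/P = 17.7/325 = 0.0546.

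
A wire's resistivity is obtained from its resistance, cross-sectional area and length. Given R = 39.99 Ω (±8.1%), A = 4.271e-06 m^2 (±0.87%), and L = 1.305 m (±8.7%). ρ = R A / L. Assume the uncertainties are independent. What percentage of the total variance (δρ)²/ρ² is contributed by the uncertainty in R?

46.2%

(δρ/ρ)² = (1·δR/R)² + (1·δA/A)² + (-1·δL/L)²
  R term: (1×0.0810)² = 0.00656
  A term: (1×0.00870)² = 7.57e-05
  L term: (-1×0.0870)² = 0.00757
Total = 0.0142. Share from R = 0.00656/0.0142 = 0.462.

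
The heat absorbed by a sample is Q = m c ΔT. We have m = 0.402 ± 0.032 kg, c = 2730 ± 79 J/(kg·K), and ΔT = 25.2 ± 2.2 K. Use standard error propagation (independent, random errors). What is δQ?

Products/powers → add relative errors in quadrature, weighted by exponent:
  (1·δm/m)² = (1×0.0796)² = 0.00634;  (1·δc/c)² = (1×0.0289)² = 0.000837;  (1·δΔT/ΔT)² = (1×0.0873)² = 0.00762
δQ/Q = √(0.0148) = 0.122
Q = 27700 J, so δQ = 0.122 × 27700 = 3360 J.

3360 J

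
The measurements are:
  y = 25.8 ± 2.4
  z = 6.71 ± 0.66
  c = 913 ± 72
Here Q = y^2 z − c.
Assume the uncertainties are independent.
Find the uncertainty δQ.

Let p = y^2·z = 4470. δp/p = √((2·δy/y)² + (1·δz/z)²) = √(0.0346 + 0.00967) = 0.210, so δp = 940.
Q = p − c: δQ = √(δp² + δc²) = √(8.84e+05 + 5180) = 943

943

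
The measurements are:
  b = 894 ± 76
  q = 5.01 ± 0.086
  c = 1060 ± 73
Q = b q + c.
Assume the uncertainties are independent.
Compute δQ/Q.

0.0714

Let p = b·q = 4480. δp/p = √((1·δb/b)² + (1·δq/q)²) = √(0.00723 + 0.000295) = 0.0867, so δp = 388.
Q = p + c: δQ = √(δp² + δc²) = √(1.51e+05 + 5330) = 395
Q = 5540, so δQ/Q = 395/5540 = 0.0714.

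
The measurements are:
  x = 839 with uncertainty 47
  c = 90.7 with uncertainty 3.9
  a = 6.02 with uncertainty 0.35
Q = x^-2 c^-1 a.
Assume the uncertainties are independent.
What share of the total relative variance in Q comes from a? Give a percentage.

(δQ/Q)² = (-2·δx/x)² + (-1·δc/c)² + (1·δa/a)²
  x term: (-2×0.0560)² = 0.0126
  c term: (-1×0.0430)² = 0.00185
  a term: (1×0.0581)² = 0.00338
Total = 0.0178. Share from a = 0.00338/0.0178 = 0.190.

19.0%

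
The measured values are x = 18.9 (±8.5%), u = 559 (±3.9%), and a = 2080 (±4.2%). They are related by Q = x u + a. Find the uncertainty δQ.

Let p = x·u = 10600. δp/p = √((1·δx/x)² + (1·δu/u)²) = √(0.00723 + 0.00152) = 0.0935, so δp = 988.
Q = p + a: δQ = √(δp² + δa²) = √(9.76e+05 + 7630) = 992

992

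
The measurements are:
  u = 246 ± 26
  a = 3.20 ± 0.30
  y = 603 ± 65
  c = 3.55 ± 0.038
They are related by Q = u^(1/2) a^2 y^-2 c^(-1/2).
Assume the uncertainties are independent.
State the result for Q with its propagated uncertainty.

(2.34 ± 0.681) × 10^-4

Relative error in a monomial: (δQ/Q)² = Σ (nᵢ · δxᵢ/xᵢ)².
  (½·δu/u)² = (0.5×0.106)² = 0.00279;  (2·δa/a)² = (2×0.0937)² = 0.0352;  (-2·δy/y)² = (-2×0.108)² = 0.0465;  (−½·δc/c)² = (-0.5×0.0107)² = 2.86e-05
δQ/Q = √(0.0845) = 0.291
Q = 0.000234, so δQ = 0.291 × 0.000234 = 6.81e-05.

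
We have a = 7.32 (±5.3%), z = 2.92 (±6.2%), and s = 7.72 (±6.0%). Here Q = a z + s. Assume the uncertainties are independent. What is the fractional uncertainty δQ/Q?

0.0620

Let p = a·z = 21.4. δp/p = √((1·δa/a)² + (1·δz/z)²) = √(0.00281 + 0.00384) = 0.0816, so δp = 1.74.
Q = p + s: δQ = √(δp² + δs²) = √(3.04 + 0.215) = 1.80
Q = 29.1, so δQ/Q = 1.80/29.1 = 0.0620.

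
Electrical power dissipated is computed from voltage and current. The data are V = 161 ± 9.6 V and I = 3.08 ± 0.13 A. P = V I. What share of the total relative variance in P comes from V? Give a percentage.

(δP/P)² = (1·δV/V)² + (1·δI/I)²
  V term: (1×0.0596)² = 0.00356
  I term: (1×0.0422)² = 0.00178
Total = 0.00534. Share from V = 0.00356/0.00534 = 0.666.

66.6%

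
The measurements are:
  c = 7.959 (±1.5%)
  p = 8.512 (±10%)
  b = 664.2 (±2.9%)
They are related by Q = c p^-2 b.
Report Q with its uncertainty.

72.96 ± 14.8

Q is a product of powers, so relative uncertainties combine in quadrature:
  (1·δc/c)² = (1×0.0150)² = 0.000225;  (-2·δp/p)² = (-2×0.100)² = 0.0400;  (1·δb/b)² = (1×0.0290)² = 0.000841
δQ/Q = √(0.0411) = 0.203
Q = 72.96, so δQ = 0.203 × 72.96 = 14.8.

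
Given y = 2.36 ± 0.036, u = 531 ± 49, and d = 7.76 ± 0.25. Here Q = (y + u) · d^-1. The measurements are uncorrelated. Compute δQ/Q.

Let w = y + u = 533. δw = √(δy² + δu²) = √(0.00130 + 2400) = 49.0, so δw/w = 0.0919.
Q is then a monomial in w, d:
δQ/Q = √((δw/w)² + (-1·δd/d)²) = √(0.00844 + 0.00104) = 0.0974

0.0974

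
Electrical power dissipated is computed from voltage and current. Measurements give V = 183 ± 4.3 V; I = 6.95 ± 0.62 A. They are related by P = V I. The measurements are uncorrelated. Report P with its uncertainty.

For a monomial P ∝ V, I, fractional errors add in quadrature:
  (1·δV/V)² = (1×0.0235)² = 0.000552;  (1·δI/I)² = (1×0.0892)² = 0.00796
δP/P = √(0.00851) = 0.0923
P = 1270 W, so δP = 0.0923 × 1270 = 117 W.

1270 ± 117 W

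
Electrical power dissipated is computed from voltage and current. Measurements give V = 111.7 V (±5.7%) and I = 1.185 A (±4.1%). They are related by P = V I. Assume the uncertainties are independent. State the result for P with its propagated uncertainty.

Each factor contributes (exponent × relative error)² to (δP/P)²:
  (1·δV/V)² = (1×0.0570)² = 0.00325;  (1·δI/I)² = (1×0.0410)² = 0.00168
δP/P = √(0.00493) = 0.0702
P = 132.4 W, so δP = 0.0702 × 132.4 = 9.29 W.

132.4 ± 9.29 W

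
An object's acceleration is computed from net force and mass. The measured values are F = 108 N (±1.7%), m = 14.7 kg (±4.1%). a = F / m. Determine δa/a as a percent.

4.44%

Each factor contributes (exponent × relative error)² to (δa/a)²:
  (1·δF/F)² = (1×0.0170)² = 0.000289;  (-1·δm/m)² = (-1×0.0410)² = 0.00168
δa/a = √(0.00197) = 0.0444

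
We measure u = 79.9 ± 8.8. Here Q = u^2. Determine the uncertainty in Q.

1410

Q ∝ u^2, so δQ/Q = |2| · δu/u = 2 × 0.110 = 0.220.
Q = 6380, so δQ = 0.220 × 6380 = 1410.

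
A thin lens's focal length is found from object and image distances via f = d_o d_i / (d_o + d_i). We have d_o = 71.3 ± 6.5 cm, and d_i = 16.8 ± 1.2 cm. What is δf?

∂f/∂d_o = (d_i/(d_o+d_i))² = 0.0364;  ∂f/∂d_i = (d_o/(d_o+d_i))² = 0.655
δf = √((∂f/∂d_o · δd_o)² + (∂f/∂d_i · δd_i)²) = √(0.0559 + 0.618) = 0.821 cm

0.821 cm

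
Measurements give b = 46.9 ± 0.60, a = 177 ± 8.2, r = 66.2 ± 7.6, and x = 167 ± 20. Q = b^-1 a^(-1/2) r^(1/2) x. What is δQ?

For a monomial Q ∝ b^-1, a^(-1/2), r^(1/2), x, fractional errors add in quadrature:
  (-1·δb/b)² = (-1×0.0128)² = 0.000164;  (−½·δa/a)² = (-0.5×0.0463)² = 0.000537;  (½·δr/r)² = (0.5×0.115)² = 0.00329;  (1·δx/x)² = (1×0.120)² = 0.0143
δQ/Q = √(0.0183) = 0.135
Q = 2.18, so δQ = 0.135 × 2.18 = 0.295.

0.295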